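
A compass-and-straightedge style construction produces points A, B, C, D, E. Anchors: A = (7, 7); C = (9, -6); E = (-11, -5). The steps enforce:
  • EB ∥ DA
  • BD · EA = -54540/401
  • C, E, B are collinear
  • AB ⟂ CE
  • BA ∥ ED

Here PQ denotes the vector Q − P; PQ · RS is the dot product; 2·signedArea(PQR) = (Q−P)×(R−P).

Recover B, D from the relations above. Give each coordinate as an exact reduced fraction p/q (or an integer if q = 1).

B = (2549/401, -2353/401)
D = (-4153/401, 3155/401)

1. B_x = 2549/401  [C, E, B are collinear ∩ AB ⟂ CE]
2. B_y = -2353/401  [C, E, B are collinear ∩ AB ⟂ CE]
   → B = (2549/401, -2353/401)
3. D_x = -4153/401  [EB ∥ DA ∩ BA ∥ ED]
4. D_y = 3155/401  [EB ∥ DA ∩ BA ∥ ED]
   → D = (-4153/401, 3155/401)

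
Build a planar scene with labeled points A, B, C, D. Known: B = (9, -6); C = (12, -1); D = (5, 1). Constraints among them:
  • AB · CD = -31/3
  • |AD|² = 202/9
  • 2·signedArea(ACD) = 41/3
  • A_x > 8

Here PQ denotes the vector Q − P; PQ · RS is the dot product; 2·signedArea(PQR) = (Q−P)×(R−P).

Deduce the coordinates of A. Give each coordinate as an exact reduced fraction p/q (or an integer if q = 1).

1. A_x = 26/3  [AB · CD = -31/3 ∩ 2·signedArea(ACD) = 41/3]
2. A_y = -2  [AB · CD = -31/3 ∩ 2·signedArea(ACD) = 41/3]
   → A = (26/3, -2)

A = (26/3, -2)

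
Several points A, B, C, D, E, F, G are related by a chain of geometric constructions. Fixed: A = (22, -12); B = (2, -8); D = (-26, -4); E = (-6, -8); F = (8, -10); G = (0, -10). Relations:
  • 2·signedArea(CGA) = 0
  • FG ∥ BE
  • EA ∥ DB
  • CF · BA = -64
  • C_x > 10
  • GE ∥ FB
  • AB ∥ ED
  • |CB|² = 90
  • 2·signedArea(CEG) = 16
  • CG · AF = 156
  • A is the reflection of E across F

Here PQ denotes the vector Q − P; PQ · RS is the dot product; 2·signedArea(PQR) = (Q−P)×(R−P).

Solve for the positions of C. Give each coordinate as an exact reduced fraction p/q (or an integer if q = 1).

1. C_x = 11  [2·signedArea(CGA) = 0 ∩ CG · AF = 156]
2. C_y = -11  [2·signedArea(CGA) = 0 ∩ CG · AF = 156]
   → C = (11, -11)

C = (11, -11)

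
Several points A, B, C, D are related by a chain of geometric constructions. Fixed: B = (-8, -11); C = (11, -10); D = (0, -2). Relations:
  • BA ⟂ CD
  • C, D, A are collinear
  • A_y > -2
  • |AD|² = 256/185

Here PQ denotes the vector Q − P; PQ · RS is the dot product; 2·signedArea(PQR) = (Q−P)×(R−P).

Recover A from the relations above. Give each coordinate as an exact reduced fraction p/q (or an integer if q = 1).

A = (-176/185, -242/185)

1. A_x = -176/185  [C, D, A are collinear ∩ BA ⟂ CD]
2. A_y = -242/185  [C, D, A are collinear ∩ BA ⟂ CD]
   → A = (-176/185, -242/185)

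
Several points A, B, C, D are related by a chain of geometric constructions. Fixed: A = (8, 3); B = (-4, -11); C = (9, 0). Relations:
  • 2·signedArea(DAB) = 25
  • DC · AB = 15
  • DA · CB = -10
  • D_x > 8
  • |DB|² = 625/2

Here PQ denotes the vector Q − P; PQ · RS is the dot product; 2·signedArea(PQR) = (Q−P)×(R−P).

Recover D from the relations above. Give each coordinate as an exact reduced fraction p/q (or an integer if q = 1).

1. D_x = 17/2  [DC · AB = 15 ∩ 2·signedArea(DAB) = 25]
2. D_y = 3/2  [DC · AB = 15 ∩ 2·signedArea(DAB) = 25]
   → D = (17/2, 3/2)

D = (17/2, 3/2)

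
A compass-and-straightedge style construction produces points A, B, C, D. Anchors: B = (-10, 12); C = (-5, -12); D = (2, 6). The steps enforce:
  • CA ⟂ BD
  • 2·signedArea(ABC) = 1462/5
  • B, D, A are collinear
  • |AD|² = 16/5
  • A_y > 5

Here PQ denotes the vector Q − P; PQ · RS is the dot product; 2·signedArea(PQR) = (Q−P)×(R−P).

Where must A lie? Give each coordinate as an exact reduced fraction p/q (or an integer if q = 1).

A = (18/5, 26/5)

1. A_x = 18/5  [B, D, A are collinear ∩ CA ⟂ BD]
2. A_y = 26/5  [B, D, A are collinear ∩ CA ⟂ BD]
   → A = (18/5, 26/5)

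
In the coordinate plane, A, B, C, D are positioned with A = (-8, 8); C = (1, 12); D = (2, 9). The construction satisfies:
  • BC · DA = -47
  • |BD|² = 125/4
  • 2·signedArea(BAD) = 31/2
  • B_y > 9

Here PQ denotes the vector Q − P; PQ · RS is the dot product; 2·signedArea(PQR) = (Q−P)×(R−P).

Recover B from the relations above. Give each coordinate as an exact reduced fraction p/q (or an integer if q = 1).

B = (-7/2, 10)

1. B_x = -7/2  [BC · DA = -47 ∩ 2·signedArea(BAD) = 31/2]
2. B_y = 10  [BC · DA = -47 ∩ 2·signedArea(BAD) = 31/2]
   → B = (-7/2, 10)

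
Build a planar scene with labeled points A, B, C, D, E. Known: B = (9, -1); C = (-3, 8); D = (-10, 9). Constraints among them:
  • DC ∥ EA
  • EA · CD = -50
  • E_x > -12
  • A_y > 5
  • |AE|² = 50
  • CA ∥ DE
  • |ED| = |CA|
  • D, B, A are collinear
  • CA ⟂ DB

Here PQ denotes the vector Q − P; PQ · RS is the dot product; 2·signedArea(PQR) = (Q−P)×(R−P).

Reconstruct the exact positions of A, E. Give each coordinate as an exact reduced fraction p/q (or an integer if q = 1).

A = (-1893/461, 2719/461)
E = (-5120/461, 3180/461)

1. A_x = -1893/461  [D, B, A are collinear ∩ CA ⟂ DB]
2. A_y = 2719/461  [D, B, A are collinear ∩ CA ⟂ DB]
   → A = (-1893/461, 2719/461)
3. E_x = -5120/461  [DC ∥ EA ∩ CA ∥ DE]
4. E_y = 3180/461  [DC ∥ EA ∩ CA ∥ DE]
   → E = (-5120/461, 3180/461)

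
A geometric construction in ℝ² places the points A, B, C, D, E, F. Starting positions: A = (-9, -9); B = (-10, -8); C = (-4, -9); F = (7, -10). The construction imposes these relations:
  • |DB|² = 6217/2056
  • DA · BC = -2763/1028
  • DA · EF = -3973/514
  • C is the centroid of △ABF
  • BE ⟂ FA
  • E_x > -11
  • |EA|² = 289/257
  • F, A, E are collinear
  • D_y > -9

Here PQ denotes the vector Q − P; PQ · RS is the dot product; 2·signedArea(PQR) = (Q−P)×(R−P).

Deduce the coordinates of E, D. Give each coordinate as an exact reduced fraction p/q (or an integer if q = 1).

D = (-8783/1028, -9201/1028)
E = (-2585/257, -2296/257)

1. E_x = -2585/257  [F, A, E are collinear ∩ BE ⟂ FA]
2. E_y = -2296/257  [F, A, E are collinear ∩ BE ⟂ FA]
   → E = (-2585/257, -2296/257)
3. D_x = -8783/1028  [DA · EF = -3973/514 ∩ DA · BC = -2763/1028]
4. D_y = -9201/1028  [DA · EF = -3973/514 ∩ DA · BC = -2763/1028]
   → D = (-8783/1028, -9201/1028)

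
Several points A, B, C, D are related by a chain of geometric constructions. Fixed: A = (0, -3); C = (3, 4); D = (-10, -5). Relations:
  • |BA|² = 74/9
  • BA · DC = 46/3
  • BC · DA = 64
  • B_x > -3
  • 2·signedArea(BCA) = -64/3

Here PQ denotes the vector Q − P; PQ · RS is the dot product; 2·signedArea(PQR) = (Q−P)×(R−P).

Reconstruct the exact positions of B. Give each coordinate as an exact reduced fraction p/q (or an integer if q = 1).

B = (-7/3, -4/3)

1. B_x = -7/3  [BC · DA = 64 ∩ 2·signedArea(BCA) = -64/3]
2. B_y = -4/3  [BC · DA = 64 ∩ 2·signedArea(BCA) = -64/3]
   → B = (-7/3, -4/3)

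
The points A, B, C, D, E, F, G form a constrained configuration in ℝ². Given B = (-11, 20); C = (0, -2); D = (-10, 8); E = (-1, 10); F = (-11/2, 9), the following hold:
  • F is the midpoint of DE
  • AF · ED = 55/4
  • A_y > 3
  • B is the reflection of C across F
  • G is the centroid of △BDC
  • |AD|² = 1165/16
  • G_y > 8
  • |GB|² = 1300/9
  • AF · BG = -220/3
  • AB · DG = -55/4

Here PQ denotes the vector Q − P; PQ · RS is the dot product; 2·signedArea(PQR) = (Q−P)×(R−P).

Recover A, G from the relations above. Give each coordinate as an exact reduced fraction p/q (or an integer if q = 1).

1. G_x = -7  [G is the centroid of △BDC]
2. G_y = 26/3  [G is the centroid of △BDC]
   → G = (-7, 26/3)
3. A_x = -11/4  [AF · ED = 55/4 ∩ AF · BG = -220/3]
4. A_y = 7/2  [AF · ED = 55/4 ∩ AF · BG = -220/3]
   → A = (-11/4, 7/2)

A = (-11/4, 7/2)
G = (-7, 26/3)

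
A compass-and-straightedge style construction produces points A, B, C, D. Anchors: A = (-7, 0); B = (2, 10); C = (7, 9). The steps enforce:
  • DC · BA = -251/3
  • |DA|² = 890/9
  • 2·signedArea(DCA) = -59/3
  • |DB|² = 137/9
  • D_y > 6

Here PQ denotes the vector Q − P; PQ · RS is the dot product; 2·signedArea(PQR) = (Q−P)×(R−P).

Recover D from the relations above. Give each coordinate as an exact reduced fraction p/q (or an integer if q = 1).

1. D_x = 2/3  [2·signedArea(DCA) = -59/3 ∩ DC · BA = -251/3]
2. D_y = 19/3  [2·signedArea(DCA) = -59/3 ∩ DC · BA = -251/3]
   → D = (2/3, 19/3)

D = (2/3, 19/3)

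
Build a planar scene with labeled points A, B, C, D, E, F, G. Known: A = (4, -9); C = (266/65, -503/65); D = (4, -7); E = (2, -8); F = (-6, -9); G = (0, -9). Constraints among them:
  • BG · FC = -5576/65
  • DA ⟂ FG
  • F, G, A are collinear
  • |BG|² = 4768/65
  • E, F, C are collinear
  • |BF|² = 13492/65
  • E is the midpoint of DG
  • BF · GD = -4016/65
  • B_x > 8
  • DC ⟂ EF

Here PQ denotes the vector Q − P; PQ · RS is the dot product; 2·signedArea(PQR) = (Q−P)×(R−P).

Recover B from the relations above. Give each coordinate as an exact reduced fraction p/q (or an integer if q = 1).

B = (532/65, -421/65)

1. B_x = 532/65  [BG · FC = -5576/65 ∩ BF · GD = -4016/65]
2. B_y = -421/65  [BG · FC = -5576/65 ∩ BF · GD = -4016/65]
   → B = (532/65, -421/65)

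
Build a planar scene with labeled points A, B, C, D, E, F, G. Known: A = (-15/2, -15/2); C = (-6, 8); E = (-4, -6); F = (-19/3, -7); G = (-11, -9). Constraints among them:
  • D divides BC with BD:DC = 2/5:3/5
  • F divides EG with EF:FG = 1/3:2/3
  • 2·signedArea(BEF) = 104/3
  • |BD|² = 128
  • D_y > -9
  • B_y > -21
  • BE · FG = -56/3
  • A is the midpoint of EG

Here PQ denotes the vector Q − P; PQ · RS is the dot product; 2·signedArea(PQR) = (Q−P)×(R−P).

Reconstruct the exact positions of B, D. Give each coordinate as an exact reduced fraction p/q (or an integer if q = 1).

1. B_x = -2  [BE · FG = -56/3 ∩ 2·signedArea(BEF) = 104/3]
2. B_y = -20  [BE · FG = -56/3 ∩ 2·signedArea(BEF) = 104/3]
   → B = (-2, -20)
3. D_x = -18/5  [D divides BC with BD:DC = 2/5:3/5]
4. D_y = -44/5  [D divides BC with BD:DC = 2/5:3/5]
   → D = (-18/5, -44/5)

B = (-2, -20)
D = (-18/5, -44/5)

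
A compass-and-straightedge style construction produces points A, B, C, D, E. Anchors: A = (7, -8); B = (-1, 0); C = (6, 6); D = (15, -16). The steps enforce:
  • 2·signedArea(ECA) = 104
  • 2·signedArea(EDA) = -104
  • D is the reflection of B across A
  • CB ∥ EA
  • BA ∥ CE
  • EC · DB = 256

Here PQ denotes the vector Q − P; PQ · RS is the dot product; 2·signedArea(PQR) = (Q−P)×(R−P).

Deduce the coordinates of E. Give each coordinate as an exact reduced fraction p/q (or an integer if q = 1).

E = (14, -2)

1. E_x = 14  [CB ∥ EA ∩ BA ∥ CE]
2. E_y = -2  [CB ∥ EA ∩ BA ∥ CE]
   → E = (14, -2)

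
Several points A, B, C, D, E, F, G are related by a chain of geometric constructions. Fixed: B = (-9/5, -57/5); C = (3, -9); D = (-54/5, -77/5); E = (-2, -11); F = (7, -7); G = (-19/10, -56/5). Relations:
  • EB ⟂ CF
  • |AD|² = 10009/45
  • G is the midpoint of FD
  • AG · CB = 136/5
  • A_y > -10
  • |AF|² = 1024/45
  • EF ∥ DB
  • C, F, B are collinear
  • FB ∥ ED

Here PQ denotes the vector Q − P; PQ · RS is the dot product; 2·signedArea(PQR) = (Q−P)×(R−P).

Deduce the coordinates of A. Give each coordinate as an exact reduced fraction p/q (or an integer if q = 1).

A = (41/15, -137/15)

1. A_x = 41/15  [line 24/5·x + 12/5·y + 44/5 = 0 ∩ |AF|² = 1024/45]
2. A_y = -137/15  [line 24/5·x + 12/5·y + 44/5 = 0 ∩ |AF|² = 1024/45]
   → A = (41/15, -137/15)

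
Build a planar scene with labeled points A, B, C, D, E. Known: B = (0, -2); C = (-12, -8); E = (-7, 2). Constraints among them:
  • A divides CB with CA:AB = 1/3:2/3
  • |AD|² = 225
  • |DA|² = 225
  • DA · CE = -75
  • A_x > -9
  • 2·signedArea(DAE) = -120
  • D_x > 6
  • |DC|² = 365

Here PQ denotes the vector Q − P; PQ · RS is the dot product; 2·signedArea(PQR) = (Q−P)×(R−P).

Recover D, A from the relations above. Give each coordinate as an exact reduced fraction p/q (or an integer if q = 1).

1. A_x = -8  [A divides CB with CA:AB = 1/3:2/3]
2. A_y = -6  [A divides CB with CA:AB = 1/3:2/3]
   → A = (-8, -6)
3. D_x = 7  [2·signedArea(DAE) = -120 ∩ DA · CE = -75]
4. D_y = -6  [2·signedArea(DAE) = -120 ∩ DA · CE = -75]
   → D = (7, -6)

A = (-8, -6)
D = (7, -6)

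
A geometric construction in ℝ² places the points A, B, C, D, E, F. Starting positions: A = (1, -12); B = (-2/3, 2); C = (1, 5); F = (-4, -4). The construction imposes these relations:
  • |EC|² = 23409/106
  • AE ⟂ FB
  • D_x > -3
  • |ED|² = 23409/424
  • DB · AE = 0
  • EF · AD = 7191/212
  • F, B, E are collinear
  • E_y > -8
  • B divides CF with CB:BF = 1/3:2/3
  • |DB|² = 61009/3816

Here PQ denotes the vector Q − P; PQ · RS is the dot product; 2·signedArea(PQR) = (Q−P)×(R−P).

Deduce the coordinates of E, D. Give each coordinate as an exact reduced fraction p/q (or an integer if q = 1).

1. E_x = -659/106  [F, B, E are collinear ∩ AE ⟂ FB]
2. E_y = -847/106  [F, B, E are collinear ∩ AE ⟂ FB]
   → E = (-659/106, -847/106)
3. D_x = -553/212  [DB · AE = 0 ∩ EF · AD = 7191/212]
4. D_y = -317/212  [DB · AE = 0 ∩ EF · AD = 7191/212]
   → D = (-553/212, -317/212)

D = (-553/212, -317/212)
E = (-659/106, -847/106)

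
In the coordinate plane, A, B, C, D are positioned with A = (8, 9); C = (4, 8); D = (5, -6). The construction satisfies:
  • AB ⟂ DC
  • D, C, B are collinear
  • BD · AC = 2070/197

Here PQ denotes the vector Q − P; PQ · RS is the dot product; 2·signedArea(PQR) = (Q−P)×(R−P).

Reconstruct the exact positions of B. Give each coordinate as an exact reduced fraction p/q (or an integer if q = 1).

B = (778/197, 1716/197)

1. B_x = 778/197  [D, C, B are collinear ∩ AB ⟂ DC]
2. B_y = 1716/197  [D, C, B are collinear ∩ AB ⟂ DC]
   → B = (778/197, 1716/197)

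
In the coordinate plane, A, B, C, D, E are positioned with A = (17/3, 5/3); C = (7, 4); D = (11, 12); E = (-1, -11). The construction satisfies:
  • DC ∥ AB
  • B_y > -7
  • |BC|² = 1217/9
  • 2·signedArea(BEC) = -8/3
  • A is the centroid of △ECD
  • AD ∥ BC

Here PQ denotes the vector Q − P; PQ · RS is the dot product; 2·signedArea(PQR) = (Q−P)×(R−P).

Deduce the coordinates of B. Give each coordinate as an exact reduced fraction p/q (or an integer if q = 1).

B = (5/3, -19/3)

1. B_x = 5/3  [AD ∥ BC ∩ DC ∥ AB]
2. B_y = -19/3  [AD ∥ BC ∩ DC ∥ AB]
   → B = (5/3, -19/3)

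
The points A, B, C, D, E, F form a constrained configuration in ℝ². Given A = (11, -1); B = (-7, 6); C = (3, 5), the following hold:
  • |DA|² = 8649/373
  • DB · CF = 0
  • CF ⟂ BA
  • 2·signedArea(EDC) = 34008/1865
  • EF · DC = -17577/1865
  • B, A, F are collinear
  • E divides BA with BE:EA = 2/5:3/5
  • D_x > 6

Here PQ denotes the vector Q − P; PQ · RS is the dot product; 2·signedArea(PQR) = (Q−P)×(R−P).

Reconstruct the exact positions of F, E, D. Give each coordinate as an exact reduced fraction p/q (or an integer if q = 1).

1. F_x = 755/373  [B, A, F are collinear ∩ CF ⟂ BA]
2. F_y = 929/373  [B, A, F are collinear ∩ CF ⟂ BA]
   → F = (755/373, 929/373)
3. E_x = 1/5  [E divides BA with BE:EA = 2/5:3/5]
4. E_y = 16/5  [E divides BA with BE:EA = 2/5:3/5]
   → E = (1/5, 16/5)
5. D_x = 2429/373  [DB · CF = 0 ∩ 2·signedArea(EDC) = 34008/1865]
6. D_y = 278/373  [DB · CF = 0 ∩ 2·signedArea(EDC) = 34008/1865]
   → D = (2429/373, 278/373)

D = (2429/373, 278/373)
E = (1/5, 16/5)
F = (755/373, 929/373)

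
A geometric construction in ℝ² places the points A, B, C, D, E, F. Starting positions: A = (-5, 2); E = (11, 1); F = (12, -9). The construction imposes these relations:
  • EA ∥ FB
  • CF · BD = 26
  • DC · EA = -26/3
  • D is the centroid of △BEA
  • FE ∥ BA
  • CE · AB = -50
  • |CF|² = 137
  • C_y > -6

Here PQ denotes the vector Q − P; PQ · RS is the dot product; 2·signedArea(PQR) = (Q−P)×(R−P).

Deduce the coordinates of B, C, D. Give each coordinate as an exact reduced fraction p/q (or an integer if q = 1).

B = (-4, -8)
C = (1, -5)
D = (2/3, -5/3)

1. B_x = -4  [FE ∥ BA ∩ EA ∥ FB]
2. B_y = -8  [FE ∥ BA ∩ EA ∥ FB]
   → B = (-4, -8)
3. D_x = 2/3  [D is the centroid of △BEA]
4. D_y = -5/3  [D is the centroid of △BEA]
   → D = (2/3, -5/3)
5. C_x = 1  [CE · AB = -50 ∩ DC · EA = -26/3]
6. C_y = -5  [CE · AB = -50 ∩ DC · EA = -26/3]
   → C = (1, -5)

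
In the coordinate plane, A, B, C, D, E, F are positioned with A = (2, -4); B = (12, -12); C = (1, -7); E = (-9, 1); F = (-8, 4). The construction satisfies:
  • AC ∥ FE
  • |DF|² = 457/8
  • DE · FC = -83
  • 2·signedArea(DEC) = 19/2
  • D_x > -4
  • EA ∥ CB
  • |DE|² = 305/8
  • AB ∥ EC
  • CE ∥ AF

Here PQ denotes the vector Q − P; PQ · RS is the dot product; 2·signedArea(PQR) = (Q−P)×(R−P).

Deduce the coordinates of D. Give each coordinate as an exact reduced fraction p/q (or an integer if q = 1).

1. D_x = -15/4  [DE · FC = -83 ∩ 2·signedArea(DEC) = 19/2]
2. D_y = -9/4  [DE · FC = -83 ∩ 2·signedArea(DEC) = 19/2]
   → D = (-15/4, -9/4)

D = (-15/4, -9/4)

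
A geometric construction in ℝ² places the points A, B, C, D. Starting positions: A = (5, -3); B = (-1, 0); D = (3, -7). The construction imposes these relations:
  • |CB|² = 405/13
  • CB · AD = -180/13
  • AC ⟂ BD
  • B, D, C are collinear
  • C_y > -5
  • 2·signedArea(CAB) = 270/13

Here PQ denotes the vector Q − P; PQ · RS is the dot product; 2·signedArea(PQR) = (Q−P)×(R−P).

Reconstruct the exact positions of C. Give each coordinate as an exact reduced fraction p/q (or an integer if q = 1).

C = (23/13, -63/13)

1. C_x = 23/13  [B, D, C are collinear ∩ AC ⟂ BD]
2. C_y = -63/13  [B, D, C are collinear ∩ AC ⟂ BD]
   → C = (23/13, -63/13)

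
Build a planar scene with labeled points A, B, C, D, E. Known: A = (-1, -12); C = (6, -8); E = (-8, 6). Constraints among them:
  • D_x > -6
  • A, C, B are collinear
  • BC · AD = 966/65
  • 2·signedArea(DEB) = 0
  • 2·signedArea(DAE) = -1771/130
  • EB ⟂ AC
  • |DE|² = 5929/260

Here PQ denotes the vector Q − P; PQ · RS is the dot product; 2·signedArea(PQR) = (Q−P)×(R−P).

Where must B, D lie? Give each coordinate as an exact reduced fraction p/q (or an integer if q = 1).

1. B_x = 96/65  [A, C, B are collinear ∩ EB ⟂ AC]
2. B_y = -688/65  [A, C, B are collinear ∩ EB ⟂ AC]
   → B = (96/65, -688/65)
3. D_x = -366/65  [2·signedArea(DEB) = 0 ∩ 2·signedArea(DAE) = -1771/130]
4. D_y = 241/130  [2·signedArea(DEB) = 0 ∩ 2·signedArea(DAE) = -1771/130]
   → D = (-366/65, 241/130)

B = (96/65, -688/65)
D = (-366/65, 241/130)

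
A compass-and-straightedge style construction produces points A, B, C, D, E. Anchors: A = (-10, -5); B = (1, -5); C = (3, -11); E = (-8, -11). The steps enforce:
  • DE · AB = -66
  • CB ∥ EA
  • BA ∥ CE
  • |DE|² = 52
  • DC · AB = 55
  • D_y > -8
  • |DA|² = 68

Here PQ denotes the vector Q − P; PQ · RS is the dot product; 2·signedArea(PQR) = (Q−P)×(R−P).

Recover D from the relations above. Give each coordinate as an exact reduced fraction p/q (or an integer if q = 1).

D = (-2, -7)

1. D_x = -2  [DE · AB = -66]
2. D_y = -7  [|DE|² = 52]
   → D = (-2, -7)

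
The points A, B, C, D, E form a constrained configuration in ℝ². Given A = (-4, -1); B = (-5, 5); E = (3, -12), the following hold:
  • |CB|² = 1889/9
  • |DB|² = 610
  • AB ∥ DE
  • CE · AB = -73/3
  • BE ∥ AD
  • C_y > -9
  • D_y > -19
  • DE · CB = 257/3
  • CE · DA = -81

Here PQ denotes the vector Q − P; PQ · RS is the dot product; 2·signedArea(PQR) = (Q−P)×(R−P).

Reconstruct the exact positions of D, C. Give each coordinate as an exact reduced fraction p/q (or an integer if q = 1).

1. D_x = 4  [AB ∥ DE ∩ BE ∥ AD]
2. D_y = -18  [AB ∥ DE ∩ BE ∥ AD]
   → D = (4, -18)
3. C_x = 2/3  [CE · AB = -73/3 ∩ CE · DA = -81]
4. C_y = -25/3  [CE · AB = -73/3 ∩ CE · DA = -81]
   → C = (2/3, -25/3)

C = (2/3, -25/3)
D = (4, -18)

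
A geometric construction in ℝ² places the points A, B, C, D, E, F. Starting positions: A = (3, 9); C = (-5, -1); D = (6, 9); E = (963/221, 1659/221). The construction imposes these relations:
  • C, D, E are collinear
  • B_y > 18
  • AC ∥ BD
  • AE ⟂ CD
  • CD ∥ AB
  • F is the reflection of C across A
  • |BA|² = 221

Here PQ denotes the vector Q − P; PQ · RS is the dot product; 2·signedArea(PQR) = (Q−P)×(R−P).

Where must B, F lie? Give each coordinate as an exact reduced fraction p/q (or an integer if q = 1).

1. B_x = 14  [AC ∥ BD ∩ CD ∥ AB]
2. B_y = 19  [AC ∥ BD ∩ CD ∥ AB]
   → B = (14, 19)
3. F_x = 11  [F is the reflection of C across A]
4. F_y = 19  [F is the reflection of C across A]
   → F = (11, 19)

B = (14, 19)
F = (11, 19)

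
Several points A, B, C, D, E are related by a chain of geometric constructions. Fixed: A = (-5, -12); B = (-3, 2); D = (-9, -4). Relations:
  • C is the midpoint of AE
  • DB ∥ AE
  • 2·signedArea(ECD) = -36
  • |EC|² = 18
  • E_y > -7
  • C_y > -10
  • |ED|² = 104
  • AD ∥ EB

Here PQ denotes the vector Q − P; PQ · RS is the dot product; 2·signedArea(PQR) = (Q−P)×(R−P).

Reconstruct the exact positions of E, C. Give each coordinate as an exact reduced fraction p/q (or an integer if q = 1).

1. E_x = 1  [AD ∥ EB ∩ DB ∥ AE]
2. E_y = -6  [AD ∥ EB ∩ DB ∥ AE]
   → E = (1, -6)
3. C_x = -2  [C is the midpoint of AE]
4. C_y = -9  [C is the midpoint of AE]
   → C = (-2, -9)

C = (-2, -9)
E = (1, -6)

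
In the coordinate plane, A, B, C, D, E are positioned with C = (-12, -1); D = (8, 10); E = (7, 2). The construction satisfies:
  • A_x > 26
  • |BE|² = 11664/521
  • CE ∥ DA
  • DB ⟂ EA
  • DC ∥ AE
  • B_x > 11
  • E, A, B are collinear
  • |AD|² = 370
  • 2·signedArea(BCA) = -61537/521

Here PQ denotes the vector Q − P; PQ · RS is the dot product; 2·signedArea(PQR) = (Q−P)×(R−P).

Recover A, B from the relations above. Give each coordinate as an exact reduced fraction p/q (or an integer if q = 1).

1. A_x = 27  [DC ∥ AE ∩ CE ∥ DA]
2. A_y = 13  [DC ∥ AE ∩ CE ∥ DA]
   → A = (27, 13)
3. B_x = 5807/521  [E, A, B are collinear ∩ DB ⟂ EA]
4. B_y = 2230/521  [E, A, B are collinear ∩ DB ⟂ EA]
   → B = (5807/521, 2230/521)

A = (27, 13)
B = (5807/521, 2230/521)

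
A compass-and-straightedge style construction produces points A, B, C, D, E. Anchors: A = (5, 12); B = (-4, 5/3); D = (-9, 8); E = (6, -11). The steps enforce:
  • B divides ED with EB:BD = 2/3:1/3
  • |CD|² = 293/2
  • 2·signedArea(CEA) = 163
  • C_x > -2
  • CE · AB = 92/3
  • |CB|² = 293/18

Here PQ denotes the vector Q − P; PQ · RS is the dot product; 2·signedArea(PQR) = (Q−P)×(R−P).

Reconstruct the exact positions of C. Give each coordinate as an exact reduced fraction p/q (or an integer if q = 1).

1. C_x = -3/2  [2·signedArea(CEA) = 163 ∩ CE · AB = 92/3]
2. C_y = -3/2  [2·signedArea(CEA) = 163 ∩ CE · AB = 92/3]
   → C = (-3/2, -3/2)

C = (-3/2, -3/2)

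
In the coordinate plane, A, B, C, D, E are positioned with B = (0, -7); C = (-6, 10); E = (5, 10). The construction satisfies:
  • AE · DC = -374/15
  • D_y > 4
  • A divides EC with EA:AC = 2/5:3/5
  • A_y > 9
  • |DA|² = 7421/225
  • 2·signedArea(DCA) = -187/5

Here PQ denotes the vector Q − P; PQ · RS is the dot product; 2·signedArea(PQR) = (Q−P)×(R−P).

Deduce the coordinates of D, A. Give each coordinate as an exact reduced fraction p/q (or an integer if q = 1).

1. A_x = 3/5  [A divides EC with EA:AC = 2/5:3/5]
2. A_y = 10  [A divides EC with EA:AC = 2/5:3/5]
   → A = (3/5, 10)
3. D_x = -1/3  [2·signedArea(DCA) = -187/5 ∩ AE · DC = -374/15]
4. D_y = 13/3  [2·signedArea(DCA) = -187/5 ∩ AE · DC = -374/15]
   → D = (-1/3, 13/3)

A = (3/5, 10)
D = (-1/3, 13/3)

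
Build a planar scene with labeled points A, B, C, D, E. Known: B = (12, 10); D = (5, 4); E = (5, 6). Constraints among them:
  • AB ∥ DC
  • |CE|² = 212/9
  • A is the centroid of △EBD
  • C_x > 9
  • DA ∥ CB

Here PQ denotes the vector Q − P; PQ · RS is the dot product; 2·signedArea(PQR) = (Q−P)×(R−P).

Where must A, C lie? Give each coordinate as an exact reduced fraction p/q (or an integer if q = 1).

1. A_x = 22/3  [A is the centroid of △EBD]
2. A_y = 20/3  [A is the centroid of △EBD]
   → A = (22/3, 20/3)
3. C_x = 29/3  [DA ∥ CB ∩ AB ∥ DC]
4. C_y = 22/3  [DA ∥ CB ∩ AB ∥ DC]
   → C = (29/3, 22/3)

A = (22/3, 20/3)
C = (29/3, 22/3)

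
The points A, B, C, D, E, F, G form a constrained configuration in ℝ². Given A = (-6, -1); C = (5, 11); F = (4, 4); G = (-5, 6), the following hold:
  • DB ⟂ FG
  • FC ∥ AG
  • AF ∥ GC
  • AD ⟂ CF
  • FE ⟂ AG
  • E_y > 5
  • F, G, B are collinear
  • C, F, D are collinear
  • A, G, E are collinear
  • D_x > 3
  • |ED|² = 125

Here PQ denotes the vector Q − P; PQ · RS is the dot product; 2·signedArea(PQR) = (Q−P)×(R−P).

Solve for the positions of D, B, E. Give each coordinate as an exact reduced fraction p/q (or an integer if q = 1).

B = (761/170, 331/85)
D = (31/10, -23/10)
E = (-51/10, 53/10)

1. D_x = 31/10  [C, F, D are collinear ∩ AD ⟂ CF]
2. D_y = -23/10  [C, F, D are collinear ∩ AD ⟂ CF]
   → D = (31/10, -23/10)
3. B_x = 761/170  [F, G, B are collinear ∩ DB ⟂ FG]
4. B_y = 331/85  [F, G, B are collinear ∩ DB ⟂ FG]
   → B = (761/170, 331/85)
5. E_x = -51/10  [A, G, E are collinear ∩ FE ⟂ AG]
6. E_y = 53/10  [A, G, E are collinear ∩ FE ⟂ AG]
   → E = (-51/10, 53/10)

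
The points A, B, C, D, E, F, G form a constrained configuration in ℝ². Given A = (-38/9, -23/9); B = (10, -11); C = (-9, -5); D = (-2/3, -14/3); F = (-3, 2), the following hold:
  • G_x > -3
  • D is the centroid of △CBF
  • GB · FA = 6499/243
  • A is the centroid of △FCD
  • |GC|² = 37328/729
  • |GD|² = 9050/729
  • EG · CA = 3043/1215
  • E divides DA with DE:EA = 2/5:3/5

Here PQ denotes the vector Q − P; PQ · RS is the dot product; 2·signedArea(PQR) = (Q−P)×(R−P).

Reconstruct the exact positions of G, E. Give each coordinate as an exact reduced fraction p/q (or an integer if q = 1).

E = (-94/45, -172/45)
G = (-71/27, -47/27)

1. G_x = -71/27  [line 11/9·x + 41/9·y + 2708/243 = 0 ∩ |GC|² = 37328/729]
2. G_y = -47/27  [line 11/9·x + 41/9·y + 2708/243 = 0 ∩ |GC|² = 37328/729]
   → G = (-71/27, -47/27)
3. E_x = -94/45  [E divides DA with DE:EA = 2/5:3/5]
4. E_y = -172/45  [E divides DA with DE:EA = 2/5:3/5]
   → E = (-94/45, -172/45)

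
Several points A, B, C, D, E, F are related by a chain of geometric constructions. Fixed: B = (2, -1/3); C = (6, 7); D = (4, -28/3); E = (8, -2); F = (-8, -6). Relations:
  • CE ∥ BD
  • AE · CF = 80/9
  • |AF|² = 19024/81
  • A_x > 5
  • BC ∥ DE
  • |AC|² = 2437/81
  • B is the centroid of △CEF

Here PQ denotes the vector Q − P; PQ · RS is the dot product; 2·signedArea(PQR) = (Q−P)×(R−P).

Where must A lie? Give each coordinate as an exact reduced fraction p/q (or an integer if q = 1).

A = (16/3, 14/9)

1. A_x = 16/3  [line 14·x + 13·y + -854/9 = 0 ∩ |AF|² = 19024/81]
2. A_y = 14/9  [line 14·x + 13·y + -854/9 = 0 ∩ |AF|² = 19024/81]
   → A = (16/3, 14/9)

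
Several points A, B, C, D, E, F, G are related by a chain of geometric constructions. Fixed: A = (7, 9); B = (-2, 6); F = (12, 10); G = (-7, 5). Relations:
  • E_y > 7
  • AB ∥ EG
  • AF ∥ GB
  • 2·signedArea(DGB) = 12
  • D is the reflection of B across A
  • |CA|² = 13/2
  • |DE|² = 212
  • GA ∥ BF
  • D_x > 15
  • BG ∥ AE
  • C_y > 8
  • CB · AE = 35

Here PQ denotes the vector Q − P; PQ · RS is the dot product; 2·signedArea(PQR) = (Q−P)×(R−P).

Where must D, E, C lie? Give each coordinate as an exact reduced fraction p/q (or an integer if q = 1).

C = (9/2, 17/2)
D = (16, 12)
E = (2, 8)

1. D_x = 16  [D is the reflection of B across A]
2. D_y = 12  [D is the reflection of B across A]
   → D = (16, 12)
3. E_x = 2  [AB ∥ EG ∩ BG ∥ AE]
4. E_y = 8  [AB ∥ EG ∩ BG ∥ AE]
   → E = (2, 8)
5. C_x = 9/2  [line 5·x + 1·y + -31 = 0 ∩ |CA|² = 13/2]
6. C_y = 17/2  [line 5·x + 1·y + -31 = 0 ∩ |CA|² = 13/2]
   → C = (9/2, 17/2)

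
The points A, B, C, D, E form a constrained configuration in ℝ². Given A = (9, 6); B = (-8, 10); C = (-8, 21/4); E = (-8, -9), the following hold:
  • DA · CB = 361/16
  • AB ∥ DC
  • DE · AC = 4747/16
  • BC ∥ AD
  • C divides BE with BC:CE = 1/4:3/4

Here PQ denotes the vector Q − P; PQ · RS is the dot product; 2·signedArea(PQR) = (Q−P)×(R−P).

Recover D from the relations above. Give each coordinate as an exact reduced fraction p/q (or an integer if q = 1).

D = (9, 5/4)

1. D_x = 9  [AB ∥ DC ∩ BC ∥ AD]
2. D_y = 5/4  [AB ∥ DC ∩ BC ∥ AD]
   → D = (9, 5/4)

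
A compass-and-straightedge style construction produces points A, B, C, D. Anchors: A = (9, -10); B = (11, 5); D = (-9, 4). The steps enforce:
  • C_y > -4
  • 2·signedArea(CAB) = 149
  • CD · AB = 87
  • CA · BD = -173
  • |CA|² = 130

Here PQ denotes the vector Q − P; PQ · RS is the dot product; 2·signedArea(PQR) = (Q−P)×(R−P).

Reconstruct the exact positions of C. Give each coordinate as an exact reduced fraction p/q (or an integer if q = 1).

C = (0, -3)

1. C_x = 0  [CD · AB = 87 ∩ 2·signedArea(CAB) = 149]
2. C_y = -3  [CD · AB = 87 ∩ 2·signedArea(CAB) = 149]
   → C = (0, -3)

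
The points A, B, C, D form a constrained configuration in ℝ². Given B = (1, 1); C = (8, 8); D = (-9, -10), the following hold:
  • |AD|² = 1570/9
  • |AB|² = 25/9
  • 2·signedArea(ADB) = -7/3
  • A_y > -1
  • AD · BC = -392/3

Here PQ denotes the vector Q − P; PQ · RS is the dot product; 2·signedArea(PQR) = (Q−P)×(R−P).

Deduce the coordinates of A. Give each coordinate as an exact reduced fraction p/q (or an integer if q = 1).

A = (0, -1/3)

1. A_x = 0  [AD · BC = -392/3 ∩ 2·signedArea(ADB) = -7/3]
2. A_y = -1/3  [AD · BC = -392/3 ∩ 2·signedArea(ADB) = -7/3]
   → A = (0, -1/3)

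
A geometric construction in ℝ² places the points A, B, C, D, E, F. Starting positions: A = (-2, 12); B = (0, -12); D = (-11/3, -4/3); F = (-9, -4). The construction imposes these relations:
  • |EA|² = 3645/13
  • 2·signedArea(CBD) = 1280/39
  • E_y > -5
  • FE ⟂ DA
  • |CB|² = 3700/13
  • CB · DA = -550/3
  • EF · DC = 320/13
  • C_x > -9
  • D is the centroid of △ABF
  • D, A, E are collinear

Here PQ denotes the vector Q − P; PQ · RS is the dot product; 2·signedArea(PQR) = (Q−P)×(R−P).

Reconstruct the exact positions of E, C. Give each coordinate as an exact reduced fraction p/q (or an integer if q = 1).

1. E_x = -53/13  [D, A, E are collinear ∩ FE ⟂ DA]
2. E_y = -60/13  [D, A, E are collinear ∩ FE ⟂ DA]
   → E = (-53/13, -60/13)
3. C_x = -106/13  [2·signedArea(CBD) = 1280/39 ∩ CB · DA = -550/3]
4. C_y = 36/13  [2·signedArea(CBD) = 1280/39 ∩ CB · DA = -550/3]
   → C = (-106/13, 36/13)

C = (-106/13, 36/13)
E = (-53/13, -60/13)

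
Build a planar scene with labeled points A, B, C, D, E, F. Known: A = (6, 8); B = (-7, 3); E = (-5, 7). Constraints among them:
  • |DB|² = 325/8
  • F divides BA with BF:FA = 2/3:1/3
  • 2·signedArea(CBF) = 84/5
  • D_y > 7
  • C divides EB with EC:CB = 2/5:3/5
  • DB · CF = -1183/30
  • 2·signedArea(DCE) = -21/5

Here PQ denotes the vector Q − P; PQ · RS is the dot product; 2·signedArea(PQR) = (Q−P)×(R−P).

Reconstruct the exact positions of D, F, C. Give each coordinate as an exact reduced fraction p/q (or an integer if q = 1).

C = (-29/5, 27/5)
D = (-9/4, 29/4)
F = (5/3, 19/3)

1. F_x = 5/3  [F divides BA with BF:FA = 2/3:1/3]
2. F_y = 19/3  [F divides BA with BF:FA = 2/3:1/3]
   → F = (5/3, 19/3)
3. C_x = -29/5  [C divides EB with EC:CB = 2/5:3/5]
4. C_y = 27/5  [C divides EB with EC:CB = 2/5:3/5]
   → C = (-29/5, 27/5)
5. D_x = -9/4  [2·signedArea(DCE) = -21/5 ∩ DB · CF = -1183/30]
6. D_y = 29/4  [2·signedArea(DCE) = -21/5 ∩ DB · CF = -1183/30]
   → D = (-9/4, 29/4)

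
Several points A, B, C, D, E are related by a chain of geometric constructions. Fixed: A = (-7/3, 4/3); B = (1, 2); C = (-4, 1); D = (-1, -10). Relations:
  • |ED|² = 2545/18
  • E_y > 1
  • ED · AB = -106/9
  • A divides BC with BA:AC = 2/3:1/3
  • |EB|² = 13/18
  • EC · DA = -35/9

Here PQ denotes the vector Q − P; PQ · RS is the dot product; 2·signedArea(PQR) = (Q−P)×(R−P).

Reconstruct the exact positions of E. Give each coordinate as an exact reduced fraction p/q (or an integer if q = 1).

E = (1/6, 11/6)

1. E_x = 1/6  [EC · DA = -35/9 ∩ ED · AB = -106/9]
2. E_y = 11/6  [EC · DA = -35/9 ∩ ED · AB = -106/9]
   → E = (1/6, 11/6)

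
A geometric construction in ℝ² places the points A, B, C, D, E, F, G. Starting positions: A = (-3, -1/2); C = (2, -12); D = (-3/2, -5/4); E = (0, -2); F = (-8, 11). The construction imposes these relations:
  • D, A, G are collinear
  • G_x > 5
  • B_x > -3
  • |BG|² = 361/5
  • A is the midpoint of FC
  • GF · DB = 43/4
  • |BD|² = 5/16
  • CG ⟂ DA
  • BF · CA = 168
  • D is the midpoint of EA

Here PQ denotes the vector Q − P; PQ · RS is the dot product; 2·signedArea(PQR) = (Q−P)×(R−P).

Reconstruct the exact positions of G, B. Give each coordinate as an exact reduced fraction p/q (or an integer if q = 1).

B = (-2, -1)
G = (28/5, -24/5)

1. G_x = 28/5  [D, A, G are collinear ∩ CG ⟂ DA]
2. G_y = -24/5  [D, A, G are collinear ∩ CG ⟂ DA]
   → G = (28/5, -24/5)
3. B_x = -2  [BF · CA = 168 ∩ GF · DB = 43/4]
4. B_y = -1  [BF · CA = 168 ∩ GF · DB = 43/4]
   → B = (-2, -1)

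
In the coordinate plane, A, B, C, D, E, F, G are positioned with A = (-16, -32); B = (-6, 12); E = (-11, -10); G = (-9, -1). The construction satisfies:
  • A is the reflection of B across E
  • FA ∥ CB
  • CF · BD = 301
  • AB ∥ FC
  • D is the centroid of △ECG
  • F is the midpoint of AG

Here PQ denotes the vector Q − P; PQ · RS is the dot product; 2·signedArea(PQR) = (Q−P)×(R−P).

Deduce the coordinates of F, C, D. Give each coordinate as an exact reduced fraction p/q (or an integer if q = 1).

1. F_x = -25/2  [F is the midpoint of AG]
2. F_y = -33/2  [F is the midpoint of AG]
   → F = (-25/2, -33/2)
3. C_x = -5/2  [FA ∥ CB ∩ AB ∥ FC]
4. C_y = 55/2  [FA ∥ CB ∩ AB ∥ FC]
   → C = (-5/2, 55/2)
5. D_x = -15/2  [D is the centroid of △ECG]
6. D_y = 11/2  [D is the centroid of △ECG]
   → D = (-15/2, 11/2)

C = (-5/2, 55/2)
D = (-15/2, 11/2)
F = (-25/2, -33/2)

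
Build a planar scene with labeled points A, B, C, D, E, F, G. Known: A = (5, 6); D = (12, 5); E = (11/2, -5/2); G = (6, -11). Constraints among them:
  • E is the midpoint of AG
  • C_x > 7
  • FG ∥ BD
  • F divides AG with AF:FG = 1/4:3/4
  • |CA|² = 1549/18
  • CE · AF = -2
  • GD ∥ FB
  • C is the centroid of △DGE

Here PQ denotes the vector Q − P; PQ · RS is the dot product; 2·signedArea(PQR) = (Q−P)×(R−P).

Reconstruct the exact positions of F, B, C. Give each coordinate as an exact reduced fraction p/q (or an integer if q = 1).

1. F_x = 21/4  [F divides AG with AF:FG = 1/4:3/4]
2. F_y = 7/4  [F divides AG with AF:FG = 1/4:3/4]
   → F = (21/4, 7/4)
3. B_x = 45/4  [FG ∥ BD ∩ GD ∥ FB]
4. B_y = 71/4  [FG ∥ BD ∩ GD ∥ FB]
   → B = (45/4, 71/4)
5. C_x = 47/6  [C is the centroid of △DGE]
6. C_y = -17/6  [C is the centroid of △DGE]
   → C = (47/6, -17/6)

B = (45/4, 71/4)
C = (47/6, -17/6)
F = (21/4, 7/4)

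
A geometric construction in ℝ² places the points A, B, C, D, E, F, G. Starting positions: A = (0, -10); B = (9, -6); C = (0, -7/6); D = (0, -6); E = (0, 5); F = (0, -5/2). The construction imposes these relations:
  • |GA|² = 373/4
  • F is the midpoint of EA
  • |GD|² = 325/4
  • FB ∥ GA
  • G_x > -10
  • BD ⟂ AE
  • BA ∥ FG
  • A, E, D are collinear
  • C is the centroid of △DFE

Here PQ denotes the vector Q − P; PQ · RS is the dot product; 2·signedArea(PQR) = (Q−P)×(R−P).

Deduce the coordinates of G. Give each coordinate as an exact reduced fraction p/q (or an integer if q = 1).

1. G_x = -9  [FB ∥ GA ∩ BA ∥ FG]
2. G_y = -13/2  [FB ∥ GA ∩ BA ∥ FG]
   → G = (-9, -13/2)

G = (-9, -13/2)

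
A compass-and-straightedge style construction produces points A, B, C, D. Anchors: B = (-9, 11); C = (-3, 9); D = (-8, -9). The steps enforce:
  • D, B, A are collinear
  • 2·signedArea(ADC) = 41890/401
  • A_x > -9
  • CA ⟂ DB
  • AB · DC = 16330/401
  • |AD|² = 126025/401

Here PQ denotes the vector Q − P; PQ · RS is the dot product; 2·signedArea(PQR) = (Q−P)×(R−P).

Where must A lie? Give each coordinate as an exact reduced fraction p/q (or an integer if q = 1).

1. A_x = -3563/401  [D, B, A are collinear ∩ CA ⟂ DB]
2. A_y = 3491/401  [D, B, A are collinear ∩ CA ⟂ DB]
   → A = (-3563/401, 3491/401)

A = (-3563/401, 3491/401)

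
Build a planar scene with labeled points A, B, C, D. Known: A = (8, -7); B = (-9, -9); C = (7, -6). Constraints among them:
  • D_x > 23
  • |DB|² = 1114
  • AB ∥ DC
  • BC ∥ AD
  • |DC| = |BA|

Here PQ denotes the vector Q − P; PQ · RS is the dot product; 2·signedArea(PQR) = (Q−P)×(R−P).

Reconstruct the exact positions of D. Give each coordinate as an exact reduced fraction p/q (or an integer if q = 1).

D = (24, -4)

1. D_x = 24  [AB ∥ DC ∩ BC ∥ AD]
2. D_y = -4  [AB ∥ DC ∩ BC ∥ AD]
   → D = (24, -4)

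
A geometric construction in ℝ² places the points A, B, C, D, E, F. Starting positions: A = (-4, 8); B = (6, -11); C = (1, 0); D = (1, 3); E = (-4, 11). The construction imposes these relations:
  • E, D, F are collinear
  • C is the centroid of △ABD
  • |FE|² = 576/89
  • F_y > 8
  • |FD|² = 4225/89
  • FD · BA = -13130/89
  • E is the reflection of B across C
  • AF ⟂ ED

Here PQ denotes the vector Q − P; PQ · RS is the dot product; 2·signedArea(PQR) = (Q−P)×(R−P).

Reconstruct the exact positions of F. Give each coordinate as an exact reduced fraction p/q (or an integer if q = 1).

1. F_x = -236/89  [E, D, F are collinear ∩ AF ⟂ ED]
2. F_y = 787/89  [E, D, F are collinear ∩ AF ⟂ ED]
   → F = (-236/89, 787/89)

F = (-236/89, 787/89)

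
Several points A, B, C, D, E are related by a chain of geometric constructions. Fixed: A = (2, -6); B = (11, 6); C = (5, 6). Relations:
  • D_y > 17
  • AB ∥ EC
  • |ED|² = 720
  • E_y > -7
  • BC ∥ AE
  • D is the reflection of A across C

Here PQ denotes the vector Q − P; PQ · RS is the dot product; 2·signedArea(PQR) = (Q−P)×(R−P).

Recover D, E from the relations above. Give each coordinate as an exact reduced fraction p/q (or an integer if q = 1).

1. D_x = 8  [D is the reflection of A across C]
2. D_y = 18  [D is the reflection of A across C]
   → D = (8, 18)
3. E_x = -4  [AB ∥ EC ∩ BC ∥ AE]
4. E_y = -6  [AB ∥ EC ∩ BC ∥ AE]
   → E = (-4, -6)

D = (8, 18)
E = (-4, -6)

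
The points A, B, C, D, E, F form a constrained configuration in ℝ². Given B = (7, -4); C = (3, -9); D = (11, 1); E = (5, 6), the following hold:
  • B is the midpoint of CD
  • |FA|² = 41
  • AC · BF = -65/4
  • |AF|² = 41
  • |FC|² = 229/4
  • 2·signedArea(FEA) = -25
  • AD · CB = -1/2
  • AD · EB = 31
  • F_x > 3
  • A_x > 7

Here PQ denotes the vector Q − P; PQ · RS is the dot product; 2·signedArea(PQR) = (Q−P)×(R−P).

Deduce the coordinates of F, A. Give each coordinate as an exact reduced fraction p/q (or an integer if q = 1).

A = (8, 7/2)
F = (4, -3/2)

1. A_x = 8  [AD · CB = -1/2 ∩ AD · EB = 31]
2. A_y = 7/2  [AD · CB = -1/2 ∩ AD · EB = 31]
   → A = (8, 7/2)
3. F_x = 4  [2·signedArea(FEA) = -25 ∩ AC · BF = -65/4]
4. F_y = -3/2  [2·signedArea(FEA) = -25 ∩ AC · BF = -65/4]
   → F = (4, -3/2)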